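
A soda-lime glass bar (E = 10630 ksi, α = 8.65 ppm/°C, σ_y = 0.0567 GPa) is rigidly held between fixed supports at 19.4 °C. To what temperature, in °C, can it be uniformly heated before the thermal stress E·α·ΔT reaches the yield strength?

E = 10630 ksi = 73.29 GPa.
σ_y = 0.0567 GPa = 56.70 MPa.
E·α·ΔT = 56.70 MPa ⇒ ΔT = 56.70 / (73.29×10³ × 8.65×10⁻⁶) = 89.44 K.
T = 19.4 + 89.44 = 108.8 °C.

109 °C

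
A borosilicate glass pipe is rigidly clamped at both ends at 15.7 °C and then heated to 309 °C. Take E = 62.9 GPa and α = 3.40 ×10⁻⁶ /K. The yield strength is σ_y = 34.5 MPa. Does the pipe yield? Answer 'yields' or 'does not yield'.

ΔT = 293.3 K. Constrained thermal stress σ = E·α·ΔT = 62.90×10³ MPa × 3.40×10⁻⁶ × 293.3 = 62.7 MPa (compressive).
Compare to σ_y = 34.5 MPa: σ ≥ σ_y, so it yields.

yields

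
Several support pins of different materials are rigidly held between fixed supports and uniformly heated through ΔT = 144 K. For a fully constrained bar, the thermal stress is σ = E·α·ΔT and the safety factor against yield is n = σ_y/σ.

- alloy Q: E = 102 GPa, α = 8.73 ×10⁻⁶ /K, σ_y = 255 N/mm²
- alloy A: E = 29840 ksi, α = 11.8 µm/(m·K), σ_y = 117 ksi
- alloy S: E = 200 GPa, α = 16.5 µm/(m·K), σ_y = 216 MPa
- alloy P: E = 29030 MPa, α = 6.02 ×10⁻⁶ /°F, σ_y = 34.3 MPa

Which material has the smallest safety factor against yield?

alloy S

With everything in SI (GPa, ×10⁻⁶/K, MPa):
  alloy Q: E = 102.0, α = 8.73, σ_y = 255.0 → σ = 128 MPa, n = 1.99
  alloy A: E = 205.7, α = 11.8, σ_y = 806.7 → σ = 350 MPa, n = 2.31
  alloy S: E = 200.0, α = 16.5, σ_y = 216.0 → σ = 475 MPa, n = 0.455
  alloy P: E = 29.03, α = 10.8, σ_y = 34.30 → σ = 45.3 MPa, n = 0.757
Alloy S has the lowest safety factor, n = 0.455.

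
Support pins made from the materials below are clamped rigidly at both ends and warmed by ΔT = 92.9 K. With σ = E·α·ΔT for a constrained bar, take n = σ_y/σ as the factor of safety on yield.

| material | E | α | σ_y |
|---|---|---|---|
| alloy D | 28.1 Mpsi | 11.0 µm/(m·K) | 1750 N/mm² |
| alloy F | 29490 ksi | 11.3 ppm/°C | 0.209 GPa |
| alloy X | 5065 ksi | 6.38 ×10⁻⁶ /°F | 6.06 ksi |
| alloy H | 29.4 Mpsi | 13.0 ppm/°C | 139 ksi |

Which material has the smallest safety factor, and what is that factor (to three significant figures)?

alloy F, n = 0.979

With everything in SI (GPa, ×10⁻⁶/K, MPa):
  alloy D: E = 193.7, α = 11.0, σ_y = 1750 → σ = 198 MPa, n = 8.84
  alloy F: E = 203.3, α = 11.3, σ_y = 209.0 → σ = 213 MPa, n = 0.979
  alloy X: E = 34.92, α = 11.5, σ_y = 41.78 → σ = 37.3 MPa, n = 1.12
  alloy H: E = 202.7, α = 13.0, σ_y = 958.4 → σ = 245 MPa, n = 3.91
Alloy F has the lowest safety factor, n = 0.979.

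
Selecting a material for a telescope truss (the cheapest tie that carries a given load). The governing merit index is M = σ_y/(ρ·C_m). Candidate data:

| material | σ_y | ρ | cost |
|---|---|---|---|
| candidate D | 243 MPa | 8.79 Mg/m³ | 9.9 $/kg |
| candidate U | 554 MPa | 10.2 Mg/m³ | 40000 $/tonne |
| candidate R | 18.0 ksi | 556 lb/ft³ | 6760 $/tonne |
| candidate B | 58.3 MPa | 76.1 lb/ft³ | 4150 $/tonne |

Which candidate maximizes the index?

In SI units:
  candidate D: σ_y = 243.0 MPa, ρ = 8790 kg/m³, cost = 9.900 $/kg
  candidate U: σ_y = 554.0 MPa, ρ = 10200 kg/m³, cost = 40.00 $/kg
  candidate R: σ_y = 124.1 MPa, ρ = 8906 kg/m³, cost = 6.760 $/kg
  candidate B: σ_y = 58.30 MPa, ρ = 1219 kg/m³, cost = 4.150 $/kg
  candidate B: M = 11.5 kN·m per $
  candidate D: M = 2.79 kN·m per $
  candidate R: M = 2.06 kN·m per $
  candidate U: M = 1.36 kN·m per $
Candidate B has the largest M.

candidate B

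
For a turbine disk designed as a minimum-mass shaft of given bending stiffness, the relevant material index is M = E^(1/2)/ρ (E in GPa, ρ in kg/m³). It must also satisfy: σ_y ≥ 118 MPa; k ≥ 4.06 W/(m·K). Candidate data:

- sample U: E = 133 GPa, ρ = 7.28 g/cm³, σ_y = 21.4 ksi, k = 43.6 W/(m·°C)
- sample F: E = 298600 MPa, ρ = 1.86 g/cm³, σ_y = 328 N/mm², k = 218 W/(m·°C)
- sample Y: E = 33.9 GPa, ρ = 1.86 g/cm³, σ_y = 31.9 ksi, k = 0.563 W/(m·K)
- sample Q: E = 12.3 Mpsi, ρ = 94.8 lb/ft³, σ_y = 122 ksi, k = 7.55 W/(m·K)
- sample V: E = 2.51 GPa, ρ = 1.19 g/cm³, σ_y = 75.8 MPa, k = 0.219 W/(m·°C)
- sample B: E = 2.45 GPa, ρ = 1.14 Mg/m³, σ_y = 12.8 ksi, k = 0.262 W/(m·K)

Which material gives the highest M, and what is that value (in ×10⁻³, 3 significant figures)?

sample F, M = 9.29×10⁻³

Screen on constraints: σ_y ≥ 118 MPa; k ≥ 4.06 W/(m·K). Survivors: sample U, sample F, sample Q.
After converting to SI:
  sample U: E = 133.0 GPa, ρ = 7280 kg/m³
  sample F: E = 298.6 GPa, ρ = 1860 kg/m³
  sample Q: E = 84.81 GPa, ρ = 1519 kg/m³
  sample F: M = 9.29×10⁻³
  sample Q: M = 6.06×10⁻³
  sample U: M = 1.58×10⁻³
Sample F has the largest M.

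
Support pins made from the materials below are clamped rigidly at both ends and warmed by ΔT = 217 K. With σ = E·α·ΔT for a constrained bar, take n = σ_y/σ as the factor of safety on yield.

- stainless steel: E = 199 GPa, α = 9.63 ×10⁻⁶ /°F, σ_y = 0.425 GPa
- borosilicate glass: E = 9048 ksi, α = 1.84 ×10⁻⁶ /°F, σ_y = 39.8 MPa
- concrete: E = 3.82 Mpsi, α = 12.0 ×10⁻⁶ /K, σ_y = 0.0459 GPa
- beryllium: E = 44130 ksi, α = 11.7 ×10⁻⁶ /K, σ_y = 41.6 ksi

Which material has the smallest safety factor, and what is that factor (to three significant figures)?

Converting E to GPa, α to ×10⁻⁶/K, σ_y to MPa, then σ and n for each:
  stainless steel: E = 199.0, α = 17.3, σ_y = 425.0 → σ = 749 MPa, n = 0.568
  borosilicate glass: E = 62.38, α = 3.31, σ_y = 39.80 → σ = 44.8 MPa, n = 0.888
  concrete: E = 26.34, α = 12.0, σ_y = 45.90 → σ = 68.6 MPa, n = 0.669
  beryllium: E = 304.3, α = 11.7, σ_y = 286.8 → σ = 773 MPa, n = 0.371
The minimum is beryllium at n = 0.371.

beryllium, n = 0.371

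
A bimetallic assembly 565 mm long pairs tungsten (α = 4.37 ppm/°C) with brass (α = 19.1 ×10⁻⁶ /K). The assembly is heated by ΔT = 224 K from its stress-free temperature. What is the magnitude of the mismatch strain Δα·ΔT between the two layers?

Δα = |4.37 − 19.1|×10⁻⁶/K = 14.7×10⁻⁶/K.
Mismatch strain = Δα·ΔT = 14.7×10⁻⁶ × 224.0 = 3.30×10⁻³.

3.30×10⁻³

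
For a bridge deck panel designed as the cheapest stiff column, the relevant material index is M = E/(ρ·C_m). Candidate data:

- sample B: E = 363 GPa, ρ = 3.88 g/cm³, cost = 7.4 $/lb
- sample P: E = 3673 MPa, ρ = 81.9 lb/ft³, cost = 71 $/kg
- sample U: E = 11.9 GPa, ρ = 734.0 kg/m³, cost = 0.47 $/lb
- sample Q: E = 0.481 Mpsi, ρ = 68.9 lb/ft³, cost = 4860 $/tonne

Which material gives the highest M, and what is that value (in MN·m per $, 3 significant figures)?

sample U, M = 15.6 MN·m per $

Putting every candidate on a common basis:
  sample B: E = 363.0 GPa, ρ = 3880 kg/m³, cost = 16.31 $/kg
  sample P: E = 3.673 GPa, ρ = 1312 kg/m³, cost = 71.00 $/kg
  sample U: E = 11.90 GPa, ρ = 734.0 kg/m³, cost = 1.036 $/kg
  sample Q: E = 3.316 GPa, ρ = 1104 kg/m³, cost = 4.860 $/kg
  sample U: M = 15.6 MN·m per $
  sample B: M = 5.73 MN·m per $
  sample Q: M = 0.618 MN·m per $
  sample P: M = 0.0394 MN·m per $
The maximum is for sample U.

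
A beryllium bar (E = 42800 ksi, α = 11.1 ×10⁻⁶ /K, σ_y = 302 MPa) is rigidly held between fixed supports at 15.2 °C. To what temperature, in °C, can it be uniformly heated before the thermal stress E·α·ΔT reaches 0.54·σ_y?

65.0 °C

E = 42800 ksi = 295.1 GPa.
E·α·ΔT = 163.1 MPa ⇒ ΔT = 163.1 / (295.1×10³ × 11.1×10⁻⁶) = 49.79 K.
T = 15.2 + 49.79 = 64.99 °C.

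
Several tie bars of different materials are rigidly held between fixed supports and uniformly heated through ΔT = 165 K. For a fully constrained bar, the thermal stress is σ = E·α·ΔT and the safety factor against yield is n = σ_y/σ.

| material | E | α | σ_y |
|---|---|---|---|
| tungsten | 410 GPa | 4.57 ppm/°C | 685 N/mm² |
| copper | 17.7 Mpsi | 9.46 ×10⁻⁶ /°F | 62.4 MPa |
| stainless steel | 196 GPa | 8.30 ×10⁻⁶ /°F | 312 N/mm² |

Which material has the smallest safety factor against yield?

Converting E to GPa, α to ×10⁻⁶/K, σ_y to MPa, then σ and n for each:
  tungsten: E = 410.0, α = 4.57, σ_y = 685.0 → σ = 309 MPa, n = 2.22
  copper: E = 122.0, α = 17.0, σ_y = 62.40 → σ = 343 MPa, n = 0.182
  stainless steel: E = 196.0, α = 14.9, σ_y = 312.0 → σ = 483 MPa, n = 0.646
Smallest n: copper with n = 0.182.

copper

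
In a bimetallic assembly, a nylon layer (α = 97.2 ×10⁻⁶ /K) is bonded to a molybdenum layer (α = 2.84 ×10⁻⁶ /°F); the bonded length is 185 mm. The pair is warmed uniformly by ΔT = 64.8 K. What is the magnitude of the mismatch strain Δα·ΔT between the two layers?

5.97×10⁻³

molybdenum: α = 2.84×10⁻⁶/°F × 9/5 = 5.11×10⁻⁶/K.
Δα = |97.2 − 5.11|×10⁻⁶/K = 92.1×10⁻⁶/K.
Mismatch strain = Δα·ΔT = 92.1×10⁻⁶ × 64.8 = 5.97×10⁻³.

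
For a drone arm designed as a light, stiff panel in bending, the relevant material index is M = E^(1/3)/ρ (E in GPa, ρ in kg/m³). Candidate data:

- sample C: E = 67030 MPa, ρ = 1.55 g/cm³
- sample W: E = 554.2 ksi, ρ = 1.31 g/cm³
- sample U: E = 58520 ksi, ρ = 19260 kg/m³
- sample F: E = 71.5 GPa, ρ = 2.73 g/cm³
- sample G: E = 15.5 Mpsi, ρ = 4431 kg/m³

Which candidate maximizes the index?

sample C

Convert each candidate to consistent units, then evaluate M:
  sample C: E = 67.03 GPa, ρ = 1550 kg/m³
  sample W: E = 3.821 GPa, ρ = 1310 kg/m³
  sample U: E = 403.5 GPa, ρ = 19260 kg/m³
  sample F: E = 71.50 GPa, ρ = 2730 kg/m³
  sample G: E = 106.9 GPa, ρ = 4431 kg/m³
  sample C: M = 2.62×10⁻³
  sample F: M = 1.52×10⁻³
  sample W: M = 1.19×10⁻³
  sample G: M = 1.07×10⁻³
  sample U: M = 0.384×10⁻³
The maximum is for sample C.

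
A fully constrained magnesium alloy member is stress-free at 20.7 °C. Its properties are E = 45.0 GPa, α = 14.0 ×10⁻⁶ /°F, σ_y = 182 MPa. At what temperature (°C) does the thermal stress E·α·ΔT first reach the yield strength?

181 °C

α = 14.0×10⁻⁶/°F × 9/5 = 25.2×10⁻⁶/K.
E·α·ΔT = 182.0 MPa ⇒ ΔT = 182.0 / (45.00×10³ × 25.2×10⁻⁶) = 160.5 K.
T = 20.7 + 160.5 = 181.2 °C.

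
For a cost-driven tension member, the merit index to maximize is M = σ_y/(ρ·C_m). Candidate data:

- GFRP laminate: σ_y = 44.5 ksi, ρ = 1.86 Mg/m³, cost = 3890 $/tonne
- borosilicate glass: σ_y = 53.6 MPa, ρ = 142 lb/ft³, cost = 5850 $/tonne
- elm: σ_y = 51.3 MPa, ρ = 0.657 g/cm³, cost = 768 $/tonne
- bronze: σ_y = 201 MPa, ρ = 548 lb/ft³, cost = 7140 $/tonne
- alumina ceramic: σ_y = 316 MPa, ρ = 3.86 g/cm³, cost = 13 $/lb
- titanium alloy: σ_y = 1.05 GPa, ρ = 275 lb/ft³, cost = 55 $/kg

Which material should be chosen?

After converting to SI:
  GFRP laminate: σ_y = 306.8 MPa, ρ = 1860 kg/m³, cost = 3.890 $/kg
  borosilicate glass: σ_y = 53.60 MPa, ρ = 2275 kg/m³, cost = 5.850 $/kg
  elm: σ_y = 51.30 MPa, ρ = 657.0 kg/m³, cost = 0.7680 $/kg
  bronze: σ_y = 201.0 MPa, ρ = 8778 kg/m³, cost = 7.140 $/kg
  alumina ceramic: σ_y = 316.0 MPa, ρ = 3860 kg/m³, cost = 28.66 $/kg
  titanium alloy: σ_y = 1050 MPa, ρ = 4405 kg/m³, cost = 55.00 $/kg
  elm: M = 102 kN·m per $
  GFRP laminate: M = 42.4 kN·m per $
  titanium alloy: M = 4.33 kN·m per $
  borosilicate glass: M = 4.03 kN·m per $
  bronze: M = 3.21 kN·m per $
  alumina ceramic: M = 2.86 kN·m per $
Elm has the largest M.

elm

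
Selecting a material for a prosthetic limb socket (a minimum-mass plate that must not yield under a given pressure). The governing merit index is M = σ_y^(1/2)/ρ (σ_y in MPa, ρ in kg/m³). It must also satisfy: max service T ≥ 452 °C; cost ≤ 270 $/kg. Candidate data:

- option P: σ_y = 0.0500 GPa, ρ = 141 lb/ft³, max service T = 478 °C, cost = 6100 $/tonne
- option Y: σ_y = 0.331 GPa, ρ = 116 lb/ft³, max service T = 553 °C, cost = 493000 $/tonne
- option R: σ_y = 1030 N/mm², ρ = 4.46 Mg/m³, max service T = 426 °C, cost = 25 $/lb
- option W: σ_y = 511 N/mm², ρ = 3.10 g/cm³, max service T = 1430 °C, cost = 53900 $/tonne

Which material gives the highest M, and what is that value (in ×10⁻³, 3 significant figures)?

option W, M = 7.29×10⁻³

Screen on constraints: max service T ≥ 452 °C; cost ≤ 270 $/kg. Survivors: option P, option W.
In SI units:
  option P: σ_y = 50.00 MPa, ρ = 2259 kg/m³
  option W: σ_y = 511.0 MPa, ρ = 3100 kg/m³
  option W: M = 7.29×10⁻³
  option P: M = 3.13×10⁻³
The maximum is for option W.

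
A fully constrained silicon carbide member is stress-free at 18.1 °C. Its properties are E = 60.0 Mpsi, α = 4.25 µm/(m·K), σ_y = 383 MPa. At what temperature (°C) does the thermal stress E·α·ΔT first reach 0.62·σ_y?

153 °C

E = 60.0 Mpsi = 413.7 GPa.
E·α·ΔT = 237.5 MPa ⇒ ΔT = 237.5 / (413.7×10³ × 4.25×10⁻⁶) = 135.1 K.
T = 18.1 + 135.1 = 153.2 °C.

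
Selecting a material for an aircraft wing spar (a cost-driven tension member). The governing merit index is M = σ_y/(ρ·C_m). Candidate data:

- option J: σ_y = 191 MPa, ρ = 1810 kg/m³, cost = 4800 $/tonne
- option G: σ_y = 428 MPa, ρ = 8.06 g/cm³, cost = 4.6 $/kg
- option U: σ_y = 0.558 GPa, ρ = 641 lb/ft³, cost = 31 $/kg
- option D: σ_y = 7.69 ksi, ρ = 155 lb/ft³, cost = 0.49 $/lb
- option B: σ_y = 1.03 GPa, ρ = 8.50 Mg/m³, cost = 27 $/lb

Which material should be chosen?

Normalizing units and computing the index:
  option J: σ_y = 191.0 MPa, ρ = 1810 kg/m³, cost = 4.800 $/kg
  option G: σ_y = 428.0 MPa, ρ = 8060 kg/m³, cost = 4.600 $/kg
  option U: σ_y = 558.0 MPa, ρ = 10270 kg/m³, cost = 31.00 $/kg
  option D: σ_y = 53.02 MPa, ρ = 2483 kg/m³, cost = 1.080 $/kg
  option B: σ_y = 1030 MPa, ρ = 8500 kg/m³, cost = 59.52 $/kg
  option J: M = 22.0 kN·m per $
  option D: M = 19.8 kN·m per $
  option G: M = 11.5 kN·m per $
  option B: M = 2.04 kN·m per $
  option U: M = 1.75 kN·m per $
Option J ranks first.

option J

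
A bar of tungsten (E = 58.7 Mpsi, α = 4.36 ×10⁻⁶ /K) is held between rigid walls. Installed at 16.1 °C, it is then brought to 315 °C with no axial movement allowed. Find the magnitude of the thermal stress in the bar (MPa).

E = 58.7 Mpsi = 404.7 GPa.
ΔT = 298.9 K. Constrained thermal stress σ = E·α·ΔT = 404.7×10³ MPa × 4.36×10⁻⁶ × 298.9 = 527 MPa (compressive).

527 MPa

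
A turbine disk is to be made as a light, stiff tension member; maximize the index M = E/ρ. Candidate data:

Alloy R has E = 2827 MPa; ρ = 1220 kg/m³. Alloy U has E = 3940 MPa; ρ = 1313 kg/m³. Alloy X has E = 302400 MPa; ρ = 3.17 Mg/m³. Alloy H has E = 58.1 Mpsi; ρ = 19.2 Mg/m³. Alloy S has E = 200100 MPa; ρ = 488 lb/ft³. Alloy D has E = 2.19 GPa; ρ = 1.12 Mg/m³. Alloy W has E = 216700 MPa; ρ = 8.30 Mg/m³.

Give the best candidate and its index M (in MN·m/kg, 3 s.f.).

alloy X, M = 95.4 MN·m/kg

Normalizing units and computing the index:
  alloy R: E = 2.827 GPa, ρ = 1220 kg/m³
  alloy U: E = 3.940 GPa, ρ = 1313 kg/m³
  alloy X: E = 302.4 GPa, ρ = 3170 kg/m³
  alloy H: E = 400.6 GPa, ρ = 19200 kg/m³
  alloy S: E = 200.1 GPa, ρ = 7817 kg/m³
  alloy D: E = 2.190 GPa, ρ = 1120 kg/m³
  alloy W: E = 216.7 GPa, ρ = 8300 kg/m³
  alloy X: M = 95.4 MN·m/kg
  alloy W: M = 26.1 MN·m/kg
  alloy S: M = 25.6 MN·m/kg
  alloy H: M = 20.9 MN·m/kg
  alloy U: M = 3.00 MN·m/kg
  alloy R: M = 2.32 MN·m/kg
  alloy D: M = 1.96 MN·m/kg
Alloy X ranks first.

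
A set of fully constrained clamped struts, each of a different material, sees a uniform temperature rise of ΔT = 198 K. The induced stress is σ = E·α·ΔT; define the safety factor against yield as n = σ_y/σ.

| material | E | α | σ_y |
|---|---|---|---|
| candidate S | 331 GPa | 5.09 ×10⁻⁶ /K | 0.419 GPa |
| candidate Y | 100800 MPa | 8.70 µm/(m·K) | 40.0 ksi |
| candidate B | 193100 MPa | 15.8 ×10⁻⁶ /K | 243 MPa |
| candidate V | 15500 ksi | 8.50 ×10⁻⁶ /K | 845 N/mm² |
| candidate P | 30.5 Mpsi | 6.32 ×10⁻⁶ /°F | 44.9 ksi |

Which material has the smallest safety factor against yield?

Per material, after unit conversion:
  candidate S: E = 331.0, α = 5.09, σ_y = 419.0 → σ = 334 MPa, n = 1.26
  candidate Y: E = 100.8, α = 8.70, σ_y = 275.8 → σ = 174 MPa, n = 1.59
  candidate B: E = 193.1, α = 15.8, σ_y = 243.0 → σ = 604 MPa, n = 0.402
  candidate V: E = 106.9, α = 8.50, σ_y = 845.0 → σ = 180 MPa, n = 4.70
  candidate P: E = 210.3, α = 11.4, σ_y = 309.6 → σ = 474 MPa, n = 0.654
Smallest n: candidate B with n = 0.402.

candidate B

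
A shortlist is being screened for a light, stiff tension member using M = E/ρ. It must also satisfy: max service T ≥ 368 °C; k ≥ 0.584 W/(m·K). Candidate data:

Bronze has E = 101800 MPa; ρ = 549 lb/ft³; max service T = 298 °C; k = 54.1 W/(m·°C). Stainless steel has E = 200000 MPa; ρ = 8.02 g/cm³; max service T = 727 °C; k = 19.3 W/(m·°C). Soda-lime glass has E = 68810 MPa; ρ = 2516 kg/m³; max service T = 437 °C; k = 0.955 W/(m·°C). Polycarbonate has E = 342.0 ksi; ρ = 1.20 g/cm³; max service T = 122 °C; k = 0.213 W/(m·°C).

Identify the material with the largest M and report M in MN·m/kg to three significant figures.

Screen on constraints: max service T ≥ 368 °C; k ≥ 0.584 W/(m·K). Survivors: stainless steel, soda-lime glass.
Normalizing units and computing the index:
  stainless steel: E = 200.0 GPa, ρ = 8020 kg/m³
  soda-lime glass: E = 68.81 GPa, ρ = 2516 kg/m³
  soda-lime glass: M = 27.3 MN·m/kg
  stainless steel: M = 24.9 MN·m/kg
The maximum is for soda-lime glass.

soda-lime glass, M = 27.3 MN·m/kg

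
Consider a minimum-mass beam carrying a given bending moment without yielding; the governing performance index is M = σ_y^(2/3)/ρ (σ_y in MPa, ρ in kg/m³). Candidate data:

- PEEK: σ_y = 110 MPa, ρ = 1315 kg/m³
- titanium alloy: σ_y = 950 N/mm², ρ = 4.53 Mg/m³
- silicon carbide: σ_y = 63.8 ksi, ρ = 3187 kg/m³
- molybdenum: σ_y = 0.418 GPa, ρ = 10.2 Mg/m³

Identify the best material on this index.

After converting to SI:
  PEEK: σ_y = 110.0 MPa, ρ = 1315 kg/m³
  titanium alloy: σ_y = 950.0 MPa, ρ = 4530 kg/m³
  silicon carbide: σ_y = 439.9 MPa, ρ = 3187 kg/m³
  molybdenum: σ_y = 418.0 MPa, ρ = 10200 kg/m³
  titanium alloy: M = 21.3×10⁻³
  silicon carbide: M = 18.1×10⁻³
  PEEK: M = 17.5×10⁻³
  molybdenum: M = 5.48×10⁻³
Titanium alloy has the largest M.

titanium alloy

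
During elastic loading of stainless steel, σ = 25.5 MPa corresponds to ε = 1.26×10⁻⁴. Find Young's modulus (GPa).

202 GPa

E = σ/ε = 25.5 MPa / 1.26×10⁻⁴ = 202400 MPa = 202 GPa.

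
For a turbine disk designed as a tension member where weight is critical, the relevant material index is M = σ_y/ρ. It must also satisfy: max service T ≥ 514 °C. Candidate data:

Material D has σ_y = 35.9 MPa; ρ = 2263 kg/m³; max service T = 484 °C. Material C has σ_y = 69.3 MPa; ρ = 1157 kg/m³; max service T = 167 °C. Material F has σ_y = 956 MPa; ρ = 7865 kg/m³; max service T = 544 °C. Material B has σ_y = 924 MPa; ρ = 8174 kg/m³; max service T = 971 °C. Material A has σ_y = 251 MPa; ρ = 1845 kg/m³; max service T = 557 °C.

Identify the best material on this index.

material A

Screen on constraints: max service T ≥ 514 °C. Survivors: material F, material B, material A.
Per-candidate index values:
  material A: M = 136 kN·m/kg
  material F: M = 122 kN·m/kg
  material B: M = 113 kN·m/kg
Highest index: material A.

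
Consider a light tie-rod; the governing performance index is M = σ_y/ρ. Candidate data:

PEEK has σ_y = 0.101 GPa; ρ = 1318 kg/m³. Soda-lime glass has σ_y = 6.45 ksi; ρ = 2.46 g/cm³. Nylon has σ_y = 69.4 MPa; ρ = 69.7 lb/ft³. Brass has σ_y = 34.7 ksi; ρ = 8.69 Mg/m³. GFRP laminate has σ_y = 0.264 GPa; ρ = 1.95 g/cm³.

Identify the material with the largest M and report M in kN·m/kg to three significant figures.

Normalizing units and computing the index:
  PEEK: σ_y = 101.0 MPa, ρ = 1318 kg/m³
  soda-lime glass: σ_y = 44.47 MPa, ρ = 2460 kg/m³
  nylon: σ_y = 69.40 MPa, ρ = 1116 kg/m³
  brass: σ_y = 239.2 MPa, ρ = 8690 kg/m³
  GFRP laminate: σ_y = 264.0 MPa, ρ = 1950 kg/m³
  GFRP laminate: M = 135 kN·m/kg
  PEEK: M = 76.6 kN·m/kg
  nylon: M = 62.2 kN·m/kg
  brass: M = 27.5 kN·m/kg
  soda-lime glass: M = 18.1 kN·m/kg
The maximum is for GFRP laminate.

GFRP laminate, M = 135 kN·m/kg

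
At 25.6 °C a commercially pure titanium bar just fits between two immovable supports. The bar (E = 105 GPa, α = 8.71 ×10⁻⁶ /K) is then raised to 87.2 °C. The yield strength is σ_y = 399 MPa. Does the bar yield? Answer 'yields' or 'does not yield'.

ΔT = 61.60 K. Constrained thermal stress σ = E·α·ΔT = 105.0×10³ MPa × 8.71×10⁻⁶ × 61.60 = 56.3 MPa (compressive).
Compare to σ_y = 399 MPa: σ < σ_y, so it does not yield.

does not yield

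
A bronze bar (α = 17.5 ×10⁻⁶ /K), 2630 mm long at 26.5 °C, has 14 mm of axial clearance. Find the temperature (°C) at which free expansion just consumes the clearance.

331 °C

α·L₀·ΔT = 14.0 mm ⇒ ΔT = 14.0 / (17.5×10⁻⁶ × 2630.0) = 304.2 K.
T = 26.5 + 304.2 = 330.7 °C.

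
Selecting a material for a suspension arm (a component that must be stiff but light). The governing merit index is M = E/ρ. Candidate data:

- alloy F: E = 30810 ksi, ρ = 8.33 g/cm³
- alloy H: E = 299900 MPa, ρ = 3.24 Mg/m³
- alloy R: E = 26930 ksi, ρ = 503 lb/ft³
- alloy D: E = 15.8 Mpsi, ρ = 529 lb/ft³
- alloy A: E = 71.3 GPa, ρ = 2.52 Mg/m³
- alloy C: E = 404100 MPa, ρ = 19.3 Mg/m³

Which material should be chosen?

alloy H

After converting to SI:
  alloy F: E = 212.4 GPa, ρ = 8330 kg/m³
  alloy H: E = 299.9 GPa, ρ = 3240 kg/m³
  alloy R: E = 185.7 GPa, ρ = 8057 kg/m³
  alloy D: E = 108.9 GPa, ρ = 8474 kg/m³
  alloy A: E = 71.30 GPa, ρ = 2520 kg/m³
  alloy C: E = 404.1 GPa, ρ = 19300 kg/m³
  alloy H: M = 92.6 MN·m/kg
  alloy A: M = 28.3 MN·m/kg
  alloy F: M = 25.5 MN·m/kg
  alloy R: M = 23.0 MN·m/kg
  alloy C: M = 20.9 MN·m/kg
  alloy D: M = 12.9 MN·m/kg
The maximum is for alloy H.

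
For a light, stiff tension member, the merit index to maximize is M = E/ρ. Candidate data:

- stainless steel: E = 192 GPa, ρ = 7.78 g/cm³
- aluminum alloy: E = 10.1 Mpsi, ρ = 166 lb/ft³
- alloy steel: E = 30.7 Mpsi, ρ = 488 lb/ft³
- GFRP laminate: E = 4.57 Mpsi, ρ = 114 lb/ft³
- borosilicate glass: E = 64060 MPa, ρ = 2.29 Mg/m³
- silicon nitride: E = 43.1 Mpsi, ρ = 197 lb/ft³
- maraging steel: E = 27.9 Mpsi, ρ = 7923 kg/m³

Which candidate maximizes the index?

After converting to SI:
  stainless steel: E = 192.0 GPa, ρ = 7780 kg/m³
  aluminum alloy: E = 69.64 GPa, ρ = 2659 kg/m³
  alloy steel: E = 211.7 GPa, ρ = 7817 kg/m³
  GFRP laminate: E = 31.51 GPa, ρ = 1826 kg/m³
  borosilicate glass: E = 64.06 GPa, ρ = 2290 kg/m³
  silicon nitride: E = 297.2 GPa, ρ = 3156 kg/m³
  maraging steel: E = 192.4 GPa, ρ = 7923 kg/m³
  silicon nitride: M = 94.2 MN·m/kg
  borosilicate glass: M = 28.0 MN·m/kg
  alloy steel: M = 27.1 MN·m/kg
  aluminum alloy: M = 26.2 MN·m/kg
  stainless steel: M = 24.7 MN·m/kg
  maraging steel: M = 24.3 MN·m/kg
  GFRP laminate: M = 17.3 MN·m/kg
Silicon nitride has the largest M.

silicon nitride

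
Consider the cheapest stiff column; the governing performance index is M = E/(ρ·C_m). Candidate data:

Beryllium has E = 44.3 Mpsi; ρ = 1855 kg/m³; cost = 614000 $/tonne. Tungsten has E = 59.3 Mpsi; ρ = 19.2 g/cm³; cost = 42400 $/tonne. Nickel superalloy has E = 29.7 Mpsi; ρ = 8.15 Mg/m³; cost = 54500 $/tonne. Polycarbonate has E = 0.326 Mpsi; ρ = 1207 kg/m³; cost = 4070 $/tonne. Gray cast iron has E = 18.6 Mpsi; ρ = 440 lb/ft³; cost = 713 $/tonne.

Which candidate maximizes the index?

gray cast iron

Convert each candidate to consistent units, then evaluate M:
  beryllium: E = 305.4 GPa, ρ = 1855 kg/m³, cost = 614.0 $/kg
  tungsten: E = 408.9 GPa, ρ = 19200 kg/m³, cost = 42.40 $/kg
  nickel superalloy: E = 204.8 GPa, ρ = 8150 kg/m³, cost = 54.50 $/kg
  polycarbonate: E = 2.248 GPa, ρ = 1207 kg/m³, cost = 4.070 $/kg
  gray cast iron: E = 128.2 GPa, ρ = 7048 kg/m³, cost = 0.7130 $/kg
  gray cast iron: M = 25.5 MN·m per $
  tungsten: M = 0.502 MN·m per $
  nickel superalloy: M = 0.461 MN·m per $
  polycarbonate: M = 0.458 MN·m per $
  beryllium: M = 0.268 MN·m per $
Highest index: gray cast iron.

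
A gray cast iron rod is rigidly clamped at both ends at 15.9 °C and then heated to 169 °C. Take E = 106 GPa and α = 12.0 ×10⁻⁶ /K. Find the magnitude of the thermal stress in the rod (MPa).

195 MPa

ΔT = 153.1 K. Constrained thermal stress σ = E·α·ΔT = 106.0×10³ MPa × 12.0×10⁻⁶ × 153.1 = 195 MPa (compressive).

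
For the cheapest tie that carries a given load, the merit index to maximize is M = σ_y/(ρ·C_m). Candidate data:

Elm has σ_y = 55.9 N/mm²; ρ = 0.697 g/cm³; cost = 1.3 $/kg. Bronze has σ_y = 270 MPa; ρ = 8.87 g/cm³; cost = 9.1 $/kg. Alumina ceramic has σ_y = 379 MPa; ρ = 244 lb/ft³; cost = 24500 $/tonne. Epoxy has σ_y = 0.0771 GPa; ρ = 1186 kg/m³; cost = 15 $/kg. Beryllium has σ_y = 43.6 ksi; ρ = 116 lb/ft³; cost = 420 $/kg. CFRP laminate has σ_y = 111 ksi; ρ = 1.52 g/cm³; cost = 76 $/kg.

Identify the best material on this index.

elm

After converting to SI:
  elm: σ_y = 55.90 MPa, ρ = 697.0 kg/m³, cost = 1.300 $/kg
  bronze: σ_y = 270.0 MPa, ρ = 8870 kg/m³, cost = 9.100 $/kg
  alumina ceramic: σ_y = 379.0 MPa, ρ = 3909 kg/m³, cost = 24.50 $/kg
  epoxy: σ_y = 77.10 MPa, ρ = 1186 kg/m³, cost = 15.00 $/kg
  beryllium: σ_y = 300.6 MPa, ρ = 1858 kg/m³, cost = 420.0 $/kg
  CFRP laminate: σ_y = 765.3 MPa, ρ = 1520 kg/m³, cost = 76.00 $/kg
  elm: M = 61.7 kN·m per $
  CFRP laminate: M = 6.62 kN·m per $
  epoxy: M = 4.33 kN·m per $
  alumina ceramic: M = 3.96 kN·m per $
  bronze: M = 3.35 kN·m per $
  beryllium: M = 0.385 kN·m per $
Highest index: elm.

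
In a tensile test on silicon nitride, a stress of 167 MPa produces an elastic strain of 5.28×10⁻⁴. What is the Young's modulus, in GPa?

316 GPa

E = σ/ε = 167 MPa / 5.28×10⁻⁴ = 316300 MPa = 316 GPa.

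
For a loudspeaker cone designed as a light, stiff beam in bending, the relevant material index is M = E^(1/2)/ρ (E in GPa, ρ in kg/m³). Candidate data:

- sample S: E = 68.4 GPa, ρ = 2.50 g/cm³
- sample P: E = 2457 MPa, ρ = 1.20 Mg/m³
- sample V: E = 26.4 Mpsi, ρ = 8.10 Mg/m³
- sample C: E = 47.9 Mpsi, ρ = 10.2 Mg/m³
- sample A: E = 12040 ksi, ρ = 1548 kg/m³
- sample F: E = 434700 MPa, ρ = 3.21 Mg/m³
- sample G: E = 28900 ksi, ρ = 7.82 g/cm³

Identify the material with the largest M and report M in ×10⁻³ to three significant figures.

sample F, M = 6.50×10⁻³

Convert each candidate to consistent units, then evaluate M:
  sample S: E = 68.40 GPa, ρ = 2500 kg/m³
  sample P: E = 2.457 GPa, ρ = 1200 kg/m³
  sample V: E = 182.0 GPa, ρ = 8100 kg/m³
  sample C: E = 330.3 GPa, ρ = 10200 kg/m³
  sample A: E = 83.01 GPa, ρ = 1548 kg/m³
  sample F: E = 434.7 GPa, ρ = 3210 kg/m³
  sample G: E = 199.3 GPa, ρ = 7820 kg/m³
  sample F: M = 6.50×10⁻³
  sample A: M = 5.89×10⁻³
  sample S: M = 3.31×10⁻³
  sample G: M = 1.81×10⁻³
  sample C: M = 1.78×10⁻³
  sample V: M = 1.67×10⁻³
  sample P: M = 1.31×10⁻³
Sample F ranks first.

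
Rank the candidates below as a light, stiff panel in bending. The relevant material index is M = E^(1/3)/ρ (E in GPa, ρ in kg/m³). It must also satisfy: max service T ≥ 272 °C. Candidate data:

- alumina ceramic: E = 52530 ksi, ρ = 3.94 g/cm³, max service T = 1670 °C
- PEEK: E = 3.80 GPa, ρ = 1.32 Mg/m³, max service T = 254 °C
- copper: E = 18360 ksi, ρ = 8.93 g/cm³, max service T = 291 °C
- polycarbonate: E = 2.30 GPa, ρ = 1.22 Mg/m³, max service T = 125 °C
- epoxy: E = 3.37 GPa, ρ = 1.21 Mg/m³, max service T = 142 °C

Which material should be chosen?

alumina ceramic

Screen on constraints: max service T ≥ 272 °C. Survivors: alumina ceramic, copper.
Normalizing units and computing the index:
  alumina ceramic: E = 362.2 GPa, ρ = 3940 kg/m³
  copper: E = 126.6 GPa, ρ = 8930 kg/m³
  alumina ceramic: M = 1.81×10⁻³
  copper: M = 0.562×10⁻³
Alumina ceramic has the largest M.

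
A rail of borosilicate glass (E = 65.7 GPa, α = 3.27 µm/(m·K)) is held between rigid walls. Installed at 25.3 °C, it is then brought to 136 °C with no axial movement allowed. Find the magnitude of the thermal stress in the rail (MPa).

23.8 MPa

ΔT = 110.7 K. Constrained thermal stress σ = E·α·ΔT = 65.70×10³ MPa × 3.27×10⁻⁶ × 110.7 = 23.8 MPa (compressive).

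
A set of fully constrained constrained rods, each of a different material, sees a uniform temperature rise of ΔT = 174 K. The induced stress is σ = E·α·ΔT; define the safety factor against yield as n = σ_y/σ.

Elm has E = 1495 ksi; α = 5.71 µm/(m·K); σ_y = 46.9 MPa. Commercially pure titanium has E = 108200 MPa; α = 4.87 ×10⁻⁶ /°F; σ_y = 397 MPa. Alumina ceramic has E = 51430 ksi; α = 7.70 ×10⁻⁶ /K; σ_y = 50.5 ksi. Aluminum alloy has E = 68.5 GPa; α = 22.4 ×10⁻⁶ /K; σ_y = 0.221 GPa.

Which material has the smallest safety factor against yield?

With everything in SI (GPa, ×10⁻⁶/K, MPa):
  elm: E = 10.31, α = 5.71, σ_y = 46.90 → σ = 10.2 MPa, n = 4.58
  commercially pure titanium: E = 108.2, α = 8.77, σ_y = 397.0 → σ = 165 MPa, n = 2.41
  alumina ceramic: E = 354.6, α = 7.70, σ_y = 348.2 → σ = 475 MPa, n = 0.733
  aluminum alloy: E = 68.50, α = 22.4, σ_y = 221.0 → σ = 267 MPa, n = 0.828
Alumina ceramic has the lowest safety factor, n = 0.733.

alumina ceramic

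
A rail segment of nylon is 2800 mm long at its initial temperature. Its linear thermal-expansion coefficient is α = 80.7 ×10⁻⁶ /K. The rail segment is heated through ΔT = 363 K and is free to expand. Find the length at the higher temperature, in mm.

ΔL = α·L₀·ΔT = 80.7×10⁻⁶ × 2800 mm × 363.0 K = 82.0 mm.
L = L₀ + ΔL = 2800 + 82.0 = 2882.0 mm.

2882.0 mm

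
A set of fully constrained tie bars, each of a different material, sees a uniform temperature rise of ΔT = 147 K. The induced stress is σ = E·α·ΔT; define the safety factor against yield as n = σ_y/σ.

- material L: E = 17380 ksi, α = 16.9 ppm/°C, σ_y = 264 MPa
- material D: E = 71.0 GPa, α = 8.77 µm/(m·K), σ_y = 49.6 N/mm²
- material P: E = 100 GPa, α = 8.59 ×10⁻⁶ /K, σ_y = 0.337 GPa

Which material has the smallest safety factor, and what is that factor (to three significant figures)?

material D, n = 0.542

Converting E to GPa, α to ×10⁻⁶/K, σ_y to MPa, then σ and n for each:
  material L: E = 119.8, α = 16.9, σ_y = 264.0 → σ = 298 MPa, n = 0.887
  material D: E = 71.00, α = 8.77, σ_y = 49.60 → σ = 91.5 MPa, n = 0.542
  material P: E = 100.0, α = 8.59, σ_y = 337.0 → σ = 126 MPa, n = 2.67
The minimum is material D at n = 0.542.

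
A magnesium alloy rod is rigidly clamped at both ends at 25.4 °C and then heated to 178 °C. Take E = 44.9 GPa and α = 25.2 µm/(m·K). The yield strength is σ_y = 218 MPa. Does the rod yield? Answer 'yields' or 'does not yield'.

does not yield

ΔT = 152.6 K. Constrained thermal stress σ = E·α·ΔT = 44.90×10³ MPa × 25.2×10⁻⁶ × 152.6 = 173 MPa (compressive).
Compare to σ_y = 218 MPa: σ < σ_y, so it does not yield.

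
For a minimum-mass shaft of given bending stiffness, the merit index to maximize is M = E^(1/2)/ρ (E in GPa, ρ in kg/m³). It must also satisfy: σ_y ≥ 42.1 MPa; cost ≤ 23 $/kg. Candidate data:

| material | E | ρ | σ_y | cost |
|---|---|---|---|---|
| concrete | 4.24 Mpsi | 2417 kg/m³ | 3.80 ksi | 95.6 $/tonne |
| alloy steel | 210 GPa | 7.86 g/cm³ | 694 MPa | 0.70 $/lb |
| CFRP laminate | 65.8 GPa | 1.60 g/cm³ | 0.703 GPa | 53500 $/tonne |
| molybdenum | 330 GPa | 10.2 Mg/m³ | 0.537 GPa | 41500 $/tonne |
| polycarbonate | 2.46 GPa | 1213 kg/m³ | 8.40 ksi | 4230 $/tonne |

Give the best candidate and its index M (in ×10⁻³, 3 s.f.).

alloy steel, M = 1.84×10⁻³

Screen on constraints: σ_y ≥ 42.1 MPa; cost ≤ 23 $/kg. Survivors: alloy steel, polycarbonate.
Convert each candidate to consistent units, then evaluate M:
  alloy steel: E = 210.0 GPa, ρ = 7860 kg/m³
  polycarbonate: E = 2.460 GPa, ρ = 1213 kg/m³
  alloy steel: M = 1.84×10⁻³
  polycarbonate: M = 1.29×10⁻³
The maximum is for alloy steel.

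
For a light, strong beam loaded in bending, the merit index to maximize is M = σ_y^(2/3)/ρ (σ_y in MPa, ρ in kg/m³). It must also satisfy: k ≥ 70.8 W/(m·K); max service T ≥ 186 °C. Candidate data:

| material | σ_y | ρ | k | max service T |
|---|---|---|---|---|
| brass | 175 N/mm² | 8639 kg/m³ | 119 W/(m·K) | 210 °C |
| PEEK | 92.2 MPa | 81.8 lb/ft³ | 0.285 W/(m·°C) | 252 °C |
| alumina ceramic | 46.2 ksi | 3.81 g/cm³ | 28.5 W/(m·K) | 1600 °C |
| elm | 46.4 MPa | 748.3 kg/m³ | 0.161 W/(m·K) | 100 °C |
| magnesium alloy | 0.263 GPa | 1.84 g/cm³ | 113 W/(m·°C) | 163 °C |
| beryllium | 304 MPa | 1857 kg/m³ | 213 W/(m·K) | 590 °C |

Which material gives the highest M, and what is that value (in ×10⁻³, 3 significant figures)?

Screen on constraints: k ≥ 70.8 W/(m·K); max service T ≥ 186 °C. Survivors: brass, beryllium.
In SI units:
  brass: σ_y = 175.0 MPa, ρ = 8639 kg/m³
  beryllium: σ_y = 304.0 MPa, ρ = 1857 kg/m³
  beryllium: M = 24.3×10⁻³
  brass: M = 3.62×10⁻³
Beryllium ranks first.

beryllium, M = 24.3×10⁻³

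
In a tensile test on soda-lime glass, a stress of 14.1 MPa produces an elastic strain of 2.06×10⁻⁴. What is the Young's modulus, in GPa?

E = σ/ε = 14.1 MPa / 2.06×10⁻⁴ = 68450 MPa = 68.4 GPa.

68.4 GPa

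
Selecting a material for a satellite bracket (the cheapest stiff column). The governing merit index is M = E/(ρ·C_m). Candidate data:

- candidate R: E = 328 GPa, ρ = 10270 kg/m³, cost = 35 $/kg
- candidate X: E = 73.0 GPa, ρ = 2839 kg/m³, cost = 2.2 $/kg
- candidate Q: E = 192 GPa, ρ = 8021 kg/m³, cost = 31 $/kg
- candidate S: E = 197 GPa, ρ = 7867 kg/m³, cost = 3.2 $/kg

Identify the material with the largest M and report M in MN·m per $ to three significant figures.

candidate X, M = 11.7 MN·m per $

Per-candidate index values:
  candidate X: M = 11.7 MN·m per $
  candidate S: M = 7.83 MN·m per $
  candidate R: M = 0.913 MN·m per $
  candidate Q: M = 0.772 MN·m per $
Candidate X has the largest M.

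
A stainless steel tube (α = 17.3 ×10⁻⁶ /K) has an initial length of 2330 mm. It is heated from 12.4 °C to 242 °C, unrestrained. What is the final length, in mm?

2339.3 mm

ΔT = 242 − 12.4 = 229.6 K.
ΔL = α·L₀·ΔT = 17.3×10⁻⁶ × 2330 mm × 229.6 K = 9.25 mm.
L = L₀ + ΔL = 2330 + 9.25 = 2339.3 mm.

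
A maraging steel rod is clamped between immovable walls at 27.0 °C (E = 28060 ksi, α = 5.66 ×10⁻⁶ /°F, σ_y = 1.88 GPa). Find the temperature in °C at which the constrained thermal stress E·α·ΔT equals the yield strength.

981 °C

E = 28060 ksi = 193.5 GPa.
α = 5.66×10⁻⁶/°F × 9/5 = 10.2×10⁻⁶/K.
σ_y = 1.88 GPa = 1880 MPa.
E·α·ΔT = 1880 MPa ⇒ ΔT = 1880 / (193.5×10³ × 10.2×10⁻⁶) = 953.8 K.
T = 27.0 + 953.8 = 980.8 °C.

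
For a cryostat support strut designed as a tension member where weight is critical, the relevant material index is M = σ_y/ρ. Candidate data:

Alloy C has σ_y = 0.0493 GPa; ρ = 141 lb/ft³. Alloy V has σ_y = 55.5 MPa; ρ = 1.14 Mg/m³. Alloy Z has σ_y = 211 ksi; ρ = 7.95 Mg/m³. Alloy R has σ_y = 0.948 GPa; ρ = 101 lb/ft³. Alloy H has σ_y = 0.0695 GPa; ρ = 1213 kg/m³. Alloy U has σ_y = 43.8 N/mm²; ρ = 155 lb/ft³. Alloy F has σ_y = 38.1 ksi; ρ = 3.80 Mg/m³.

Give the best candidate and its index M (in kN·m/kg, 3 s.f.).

alloy R, M = 586 kN·m/kg

In SI units:
  alloy C: σ_y = 49.30 MPa, ρ = 2259 kg/m³
  alloy V: σ_y = 55.50 MPa, ρ = 1140 kg/m³
  alloy Z: σ_y = 1455 MPa, ρ = 7950 kg/m³
  alloy R: σ_y = 948.0 MPa, ρ = 1618 kg/m³
  alloy H: σ_y = 69.50 MPa, ρ = 1213 kg/m³
  alloy U: σ_y = 43.80 MPa, ρ = 2483 kg/m³
  alloy F: σ_y = 262.7 MPa, ρ = 3800 kg/m³
  alloy R: M = 586 kN·m/kg
  alloy Z: M = 183 kN·m/kg
  alloy F: M = 69.1 kN·m/kg
  alloy H: M = 57.3 kN·m/kg
  alloy V: M = 48.7 kN·m/kg
  alloy C: M = 21.8 kN·m/kg
  alloy U: M = 17.6 kN·m/kg
Alloy R has the largest M.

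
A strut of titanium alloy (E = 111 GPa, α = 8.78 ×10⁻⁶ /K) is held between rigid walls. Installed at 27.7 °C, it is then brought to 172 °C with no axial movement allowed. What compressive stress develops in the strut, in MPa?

ΔT = 144.3 K. Constrained thermal stress σ = E·α·ΔT = 111.0×10³ MPa × 8.78×10⁻⁶ × 144.3 = 141 MPa (compressive).

141 MPa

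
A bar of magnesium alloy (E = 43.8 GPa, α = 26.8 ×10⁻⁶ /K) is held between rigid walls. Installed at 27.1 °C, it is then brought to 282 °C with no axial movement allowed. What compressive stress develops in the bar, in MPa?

ΔT = 254.9 K. Constrained thermal stress σ = E·α·ΔT = 43.80×10³ MPa × 26.8×10⁻⁶ × 254.9 = 299 MPa (compressive).

299 MPa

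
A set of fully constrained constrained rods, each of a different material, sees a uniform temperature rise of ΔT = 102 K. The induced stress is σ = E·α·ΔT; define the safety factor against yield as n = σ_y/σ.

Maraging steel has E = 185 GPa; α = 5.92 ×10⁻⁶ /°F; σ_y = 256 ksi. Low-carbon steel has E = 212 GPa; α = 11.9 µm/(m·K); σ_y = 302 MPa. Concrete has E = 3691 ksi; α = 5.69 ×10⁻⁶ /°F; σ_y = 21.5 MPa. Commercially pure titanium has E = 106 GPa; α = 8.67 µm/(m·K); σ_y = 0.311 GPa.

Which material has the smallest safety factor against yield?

In consistent units (E in GPa, α in ×10⁻⁶/K, σ_y in MPa):
  maraging steel: E = 185.0, α = 10.7, σ_y = 1765 → σ = 201 MPa, n = 8.78
  low-carbon steel: E = 212.0, α = 11.9, σ_y = 302.0 → σ = 257 MPa, n = 1.17
  concrete: E = 25.45, α = 10.2, σ_y = 21.50 → σ = 26.6 MPa, n = 0.809
  commercially pure titanium: E = 106.0, α = 8.67, σ_y = 311.0 → σ = 93.7 MPa, n = 3.32
Smallest n: concrete with n = 0.809.

concrete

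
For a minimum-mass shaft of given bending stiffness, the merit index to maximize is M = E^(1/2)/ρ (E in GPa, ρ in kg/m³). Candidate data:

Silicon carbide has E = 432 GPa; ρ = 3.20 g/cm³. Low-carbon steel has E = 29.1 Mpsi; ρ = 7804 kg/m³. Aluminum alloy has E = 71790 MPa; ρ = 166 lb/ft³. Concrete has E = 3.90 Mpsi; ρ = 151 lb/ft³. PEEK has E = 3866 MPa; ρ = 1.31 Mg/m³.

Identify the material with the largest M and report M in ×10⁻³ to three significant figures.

In SI units:
  silicon carbide: E = 432.0 GPa, ρ = 3200 kg/m³
  low-carbon steel: E = 200.6 GPa, ρ = 7804 kg/m³
  aluminum alloy: E = 71.79 GPa, ρ = 2659 kg/m³
  concrete: E = 26.89 GPa, ρ = 2419 kg/m³
  PEEK: E = 3.866 GPa, ρ = 1310 kg/m³
  silicon carbide: M = 6.50×10⁻³
  aluminum alloy: M = 3.19×10⁻³
  concrete: M = 2.14×10⁻³
  low-carbon steel: M = 1.82×10⁻³
  PEEK: M = 1.50×10⁻³
The maximum is for silicon carbide.

silicon carbide, M = 6.50×10⁻³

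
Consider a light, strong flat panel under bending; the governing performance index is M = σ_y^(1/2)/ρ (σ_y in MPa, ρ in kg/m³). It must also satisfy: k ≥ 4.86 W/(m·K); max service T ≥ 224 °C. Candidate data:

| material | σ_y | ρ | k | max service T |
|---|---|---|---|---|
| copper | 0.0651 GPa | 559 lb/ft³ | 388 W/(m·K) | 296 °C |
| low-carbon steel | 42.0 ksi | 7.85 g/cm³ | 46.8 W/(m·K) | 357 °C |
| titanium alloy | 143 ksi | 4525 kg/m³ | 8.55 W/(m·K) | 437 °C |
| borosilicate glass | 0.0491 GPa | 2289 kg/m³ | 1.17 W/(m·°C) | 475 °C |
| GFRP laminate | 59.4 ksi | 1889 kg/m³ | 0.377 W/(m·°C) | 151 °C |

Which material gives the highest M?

titanium alloy

Screen on constraints: k ≥ 4.86 W/(m·K); max service T ≥ 224 °C. Survivors: copper, low-carbon steel, titanium alloy.
Normalizing units and computing the index:
  copper: σ_y = 65.10 MPa, ρ = 8954 kg/m³
  low-carbon steel: σ_y = 289.6 MPa, ρ = 7850 kg/m³
  titanium alloy: σ_y = 986.0 MPa, ρ = 4525 kg/m³
  titanium alloy: M = 6.94×10⁻³
  low-carbon steel: M = 2.17×10⁻³
  copper: M = 0.901×10⁻³
The maximum is for titanium alloy.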